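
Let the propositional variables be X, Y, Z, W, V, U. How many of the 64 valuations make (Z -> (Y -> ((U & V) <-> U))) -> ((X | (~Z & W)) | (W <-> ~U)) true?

Initial set: {((Z -> (Y -> ((U & V) <-> U))) -> ((X | (~Z & W)) | (W <-> ~U)))}.
((Z -> (Y -> ((U & V) <-> U))) -> ((X | (~Z & W)) | (W <-> ~U))): β-rule — branch into ~(Z -> (Y -> ((U & V) <-> U)))  //  ((X | (~Z & W)) | (W <-> ~U)).
  branch 1 (add ~(Z -> (Y -> ((U & V) <-> U)))):
    ~(Z -> (Y -> ((U & V) <-> U))): α-rule — add Z, ~(Y -> ((U & V) <-> U)).
    ~(Y -> ((U & V) <-> U)): α-rule — add Y, ~((U & V) <-> U).
    ~((U & V) <-> U): β-rule — branch into (U & V), ~U  //  ~(U & V), U.
      branch 1.1 (add (U & V), ~U):
        (U & V): α-rule — add U, V.
        × closes — contains both U and ~U.
      branch 1.2 (add ~(U & V), U):
        ~(U & V): β-rule — branch into ~U  //  ~V.
          branch 1.2.1 (add ~U):
            × closes — contains both U and ~U.
          branch 1.2.2 (add ~V):
            ○ open, literals {U=T, V=F, Y=T, Z=T}.
  branch 2 (add ((X | (~Z & W)) | (W <-> ~U))):
    ((X | (~Z & W)) | (W <-> ~U)): β-rule — branch into (X | (~Z & W))  //  (W <-> ~U).
      branch 2.1 (add (X | (~Z & W))):
        (X | (~Z & W)): β-rule — branch into X  //  (~Z & W).
          branch 2.1.1 (add X):
            ○ open, literals {X=T}.
          branch 2.1.2 (add (~Z & W)):
            (~Z & W): α-rule — add ~Z, W.
            ○ open, literals {W=T, Z=F}.
      branch 2.2 (add (W <-> ~U)):
        (W <-> ~U): β-rule — branch into W, ~U  //  ~W, ~~U.
          branch 2.2.1 (add W, ~U):
            ○ open, literals {U=F, W=T}.
          branch 2.2.2 (add ~W, ~~U):
            ○ open, literals {U=T, W=F}.
2 branches closed, 5 open.
Each open branch fixes some atoms; the unmentioned ones are free. Counting distinct full assignments: branch {U=T, V=F, Y=T, Z=T} (X, W) contributes 4 new; branch {X=T} (Y, Z, W, V, U) contributes 30 new; branch {W=T, Z=F} (X, Y, V, U) contributes 8 new; branch {U=F, W=T} (X, Y, Z, V) contributes 4 new; branch {U=T, W=F} (X, Y, Z, V) contributes 7 new. Total: 53.

53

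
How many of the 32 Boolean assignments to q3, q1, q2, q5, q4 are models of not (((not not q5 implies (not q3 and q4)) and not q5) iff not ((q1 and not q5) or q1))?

Initial set: {not (((not not q5 implies (not q3 and q4)) and not q5) iff not ((q1 and not q5) or q1))}.
not (((not not q5 implies (not q3 and q4)) and not q5) iff not ((q1 and not q5) or q1)): β-rule — branch into ((not not q5 implies (not q3 and q4)) and not q5), not not ((q1 and not q5) or q1)  //  not ((not not q5 implies (not q3 and q4)) and not q5), not ((q1 and not q5) or q1).
  branch 1 (add ((not not q5 implies (not q3 and q4)) and not q5), not not ((q1 and not q5) or q1)):
    ((not not q5 implies (not q3 and q4)) and not q5): α-rule — add (not not q5 implies (not q3 and q4)), not q5.
    not not ((q1 and not q5) or q1): β-rule — branch into (q1 and not q5)  //  q1.
      branch 1.1 (add (q1 and not q5)):
        (q1 and not q5): α-rule — add q1, not q5.
        (not not q5 implies (not q3 and q4)): β-rule — branch into not not not q5  //  (not q3 and q4).
          branch 1.1.1 (add not not not q5):
            not not not q5: drop double negation, giving not q5.
            ○ open, literals {q1=1, q5=0}.
          branch 1.1.2 (add (not q3 and q4)):
            (not q3 and q4): α-rule — add not q3, q4.
            ○ open, literals {q1=1, q3=0, q4=1, q5=0}.
      branch 1.2 (add q1):
        (not not q5 implies (not q3 and q4)): β-rule — branch into not not not q5  //  (not q3 and q4).
          branch 1.2.1 (add not not not q5):
            not not not q5: drop double negation, giving not q5.
            ○ open, literals {q1=1, q5=0}.
          branch 1.2.2 (add (not q3 and q4)):
            (not q3 and q4): α-rule — add not q3, q4.
            ○ open, literals {q1=1, q3=0, q4=1, q5=0}.
  branch 2 (add not ((not not q5 implies (not q3 and q4)) and not q5), not ((q1 and not q5) or q1)):
    not ((q1 and not q5) or q1): α-rule — add not (q1 and not q5), not q1.
    not ((not not q5 implies (not q3 and q4)) and not q5): β-rule — branch into not (not not q5 implies (not q3 and q4))  //  not not q5.
      branch 2.1 (add not (not not q5 implies (not q3 and q4))):
        not (not not q5 implies (not q3 and q4)): α-rule — add not not q5, not (not q3 and q4).
        not not q5: drop double negation, giving q5.
        not (q1 and not q5): β-rule — branch into not q1  //  not not q5.
          branch 2.1.1 (add not q1):
            not (not q3 and q4): β-rule — branch into not not q3  //  not q4.
              branch 2.1.1.1 (add not not q3):
                ○ open, literals {q1=0, q3=1, q5=1}.
              branch 2.1.1.2 (add not q4):
                ○ open, literals {q1=0, q4=0, q5=1}.
          branch 2.1.2 (add not not q5):
            not (not q3 and q4): β-rule — branch into not not q3  //  not q4.
              branch 2.1.2.1 (add not not q3):
                ○ open, literals {q1=0, q3=1, q5=1}.
              branch 2.1.2.2 (add not q4):
                ○ open, literals {q1=0, q4=0, q5=1}.
      branch 2.2 (add not not q5):
        not (q1 and not q5): β-rule — branch into not q1  //  not not q5.
          branch 2.2.1 (add not q1):
            ○ open, literals {q1=0, q5=1}.
          branch 2.2.2 (add not not q5):
            ○ open, literals {q1=0, q5=1}.
0 branches closed, 10 open.
Each open branch fixes some atoms; the unmentioned ones are free. Counting distinct full assignments: branch {q1=1, q5=0} (q3, q2, q4) contributes 8 new; branch {q1=1, q3=0, q4=1, q5=0} (q2) contributes 0 new; branch {q1=1, q5=0} (q3, q2, q4) contributes 0 new; branch {q1=1, q3=0, q4=1, q5=0} (q2) contributes 0 new; branch {q1=0, q3=1, q5=1} (q2, q4) contributes 4 new; branch {q1=0, q4=0, q5=1} (q3, q2) contributes 2 new; branch {q1=0, q3=1, q5=1} (q2, q4) contributes 0 new; branch {q1=0, q4=0, q5=1} (q3, q2) contributes 0 new; branch {q1=0, q5=1} (q3, q2, q4) contributes 2 new; branch {q1=0, q5=1} (q3, q2, q4) contributes 0 new. Total: 16.

16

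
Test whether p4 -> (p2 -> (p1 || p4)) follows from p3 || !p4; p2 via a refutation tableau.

Yes

Initial set: {(p3 || !p4); p2; !(p4 -> (p2 -> (p1 || p4)))}.
!(p4 -> (p2 -> (p1 || p4))): α-rule — add p4, !(p2 -> (p1 || p4)).
!(p2 -> (p1 || p4)): α-rule — add p2, !(p1 || p4).
!(p1 || p4): α-rule — add !p1, !p4.
× closes — contains both p4 and !p4.
All 1 branch closes.
Every branch closed, so the premises entail the conclusion.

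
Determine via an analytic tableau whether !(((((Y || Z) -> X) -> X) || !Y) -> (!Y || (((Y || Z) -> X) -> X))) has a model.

Unsatisfiable

Initial set: {!(((((Y || Z) -> X) -> X) || !Y) -> (!Y || (((Y || Z) -> X) -> X)))}.
!(((((Y || Z) -> X) -> X) || !Y) -> (!Y || (((Y || Z) -> X) -> X))): α-rule — add ((((Y || Z) -> X) -> X) || !Y), !(!Y || (((Y || Z) -> X) -> X)).
!(!Y || (((Y || Z) -> X) -> X)): α-rule — add !!Y, !(((Y || Z) -> X) -> X).
!(((Y || Z) -> X) -> X): α-rule — add ((Y || Z) -> X), !X.
((((Y || Z) -> X) -> X) || !Y): β-rule — branch into (((Y || Z) -> X) -> X)  //  !Y.
  branch 1 (add (((Y || Z) -> X) -> X)):
    ((Y || Z) -> X): β-rule — branch into !(Y || Z)  //  X.
      branch 1.1 (add !(Y || Z)):
        !(Y || Z): α-rule — add !Y, !Z.
        × closes — contains both Y and !Y.
      branch 1.2 (add X):
        × closes — contains both X and !X.
  branch 2 (add !Y):
    × closes — contains both Y and !Y.
All 3 branches close.
Every branch closed; the formula is unsatisfiable.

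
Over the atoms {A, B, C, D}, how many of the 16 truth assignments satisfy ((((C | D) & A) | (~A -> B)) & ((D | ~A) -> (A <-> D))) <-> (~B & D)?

6

Initial set: {(((((C | D) & A) | (~A -> B)) & ((D | ~A) -> (A <-> D))) <-> (~B & D))}.
(((((C | D) & A) | (~A -> B)) & ((D | ~A) -> (A <-> D))) <-> (~B & D)): β-rule — branch into ((((C | D) & A) | (~A -> B)) & ((D | ~A) -> (A <-> D))), (~B & D)  //  ~((((C | D) & A) | (~A -> B)) & ((D | ~A) -> (A <-> D))), ~(~B & D).
  branch 1 (add ((((C | D) & A) | (~A -> B)) & ((D | ~A) -> (A <-> D))), (~B & D)):
    ((((C | D) & A) | (~A -> B)) & ((D | ~A) -> (A <-> D))): α-rule — add (((C | D) & A) | (~A -> B)), ((D | ~A) -> (A <-> D)).
    (~B & D): α-rule — add ~B, D.
    (((C | D) & A) | (~A -> B)): β-rule — branch into ((C | D) & A)  //  (~A -> B).
      branch 1.1 (add ((C | D) & A)):
        ((C | D) & A): α-rule — add (C | D), A.
        ((D | ~A) -> (A <-> D)): β-rule — branch into ~(D | ~A)  //  (A <-> D).
          branch 1.1.1 (add ~(D | ~A)):
            ~(D | ~A): α-rule — add ~D, ~~A.
            × closes — contains both D and ~D.
          branch 1.1.2 (add (A <-> D)):
            (C | D): β-rule — branch into C  //  D.
              branch 1.1.2.1 (add C):
                (A <-> D): β-rule — branch into A, D  //  ~A, ~D.
                  branch 1.1.2.1.1 (add A, D):
                    ○ open, literals {A=T, B=F, C=T, D=T}.
                  branch 1.1.2.1.2 (add ~A, ~D):
                    × closes — contains both A and ~A.
              branch 1.1.2.2 (add D):
                (A <-> D): β-rule — branch into A, D  //  ~A, ~D.
                  branch 1.1.2.2.1 (add A, D):
                    ○ open, literals {A=T, B=F, D=T}.
                  branch 1.1.2.2.2 (add ~A, ~D):
                    × closes — contains both A and ~A.
      branch 1.2 (add (~A -> B)):
        ((D | ~A) -> (A <-> D)): β-rule — branch into ~(D | ~A)  //  (A <-> D).
          branch 1.2.1 (add ~(D | ~A)):
            ~(D | ~A): α-rule — add ~D, ~~A.
            × closes — contains both D and ~D.
          branch 1.2.2 (add (A <-> D)):
            (~A -> B): β-rule — branch into ~~A  //  B.
              branch 1.2.2.1 (add ~~A):
                (A <-> D): β-rule — branch into A, D  //  ~A, ~D.
                  branch 1.2.2.1.1 (add A, D):
                    ○ open, literals {A=T, B=F, D=T}.
                  branch 1.2.2.1.2 (add ~A, ~D):
                    × closes — contains both A and ~A.
              branch 1.2.2.2 (add B):
                × closes — contains both B and ~B.
  branch 2 (add ~((((C | D) & A) | (~A -> B)) & ((D | ~A) -> (A <-> D))), ~(~B & D)):
    ~((((C | D) & A) | (~A -> B)) & ((D | ~A) -> (A <-> D))): β-rule — branch into ~(((C | D) & A) | (~A -> B))  //  ~((D | ~A) -> (A <-> D)).
      branch 2.1 (add ~(((C | D) & A) | (~A -> B))):
        ~(((C | D) & A) | (~A -> B)): α-rule — add ~((C | D) & A), ~(~A -> B).
        ~(~A -> B): α-rule — add ~A, ~B.
        ~(~B & D): β-rule — branch into ~~B  //  ~D.
          branch 2.1.1 (add ~~B):
            × closes — contains both B and ~B.
          branch 2.1.2 (add ~D):
            ~((C | D) & A): β-rule — branch into ~(C | D)  //  ~A.
              branch 2.1.2.1 (add ~(C | D)):
                ~(C | D): α-rule — add ~C, ~D.
                ○ open, literals {A=F, B=F, C=F, D=F}.
              branch 2.1.2.2 (add ~A):
                ○ open, literals {A=F, B=F, D=F}.
      branch 2.2 (add ~((D | ~A) -> (A <-> D))):
        ~((D | ~A) -> (A <-> D)): α-rule — add (D | ~A), ~(A <-> D).
        ~(~B & D): β-rule — branch into ~~B  //  ~D.
          branch 2.2.1 (add ~~B):
            (D | ~A): β-rule — branch into D  //  ~A.
              branch 2.2.1.1 (add D):
                ~(A <-> D): β-rule — branch into A, ~D  //  ~A, D.
                  branch 2.2.1.1.1 (add A, ~D):
                    × closes — contains both D and ~D.
                  branch 2.2.1.1.2 (add ~A, D):
                    ○ open, literals {A=F, B=T, D=T}.
              branch 2.2.1.2 (add ~A):
                ~(A <-> D): β-rule — branch into A, ~D  //  ~A, D.
                  branch 2.2.1.2.1 (add A, ~D):
                    × closes — contains both A and ~A.
                  branch 2.2.1.2.2 (add ~A, D):
                    ○ open, literals {A=F, B=T, D=T}.
          branch 2.2.2 (add ~D):
            (D | ~A): β-rule — branch into D  //  ~A.
              branch 2.2.2.1 (add D):
                × closes — contains both D and ~D.
              branch 2.2.2.2 (add ~A):
                ~(A <-> D): β-rule — branch into A, ~D  //  ~A, D.
                  branch 2.2.2.2.1 (add A, ~D):
                    × closes — contains both A and ~A.
                  branch 2.2.2.2.2 (add ~A, D):
                    × closes — contains both D and ~D.
12 branches closed, 7 open.
Each open branch fixes some atoms; the unmentioned ones are free. Counting distinct full assignments: branch {A=T, B=F, C=T, D=T} (none free) contributes 1 new; branch {A=T, B=F, D=T} (C) contributes 1 new; branch {A=T, B=F, D=T} (C) contributes 0 new; branch {A=F, B=F, C=F, D=F} (none free) contributes 1 new; branch {A=F, B=F, D=F} (C) contributes 1 new; branch {A=F, B=T, D=T} (C) contributes 2 new; branch {A=F, B=T, D=T} (C) contributes 0 new. Total: 6.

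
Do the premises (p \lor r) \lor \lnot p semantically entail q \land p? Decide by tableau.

No

Initial set: {((p \lor r) \lor \lnot p); \lnot (q \land p)}.
((p \lor r) \lor \lnot p): β-rule — branch into (p \lor r)  //  \lnot p.
  branch 1 (add (p \lor r)):
    \lnot (q \land p): β-rule — branch into \lnot q  //  \lnot p.
      branch 1.1 (add \lnot q):
        (p \lor r): β-rule — branch into p  //  r.
          branch 1.1.1 (add p):
            ○ open, literals {p=true, q=false}.
          branch 1.1.2 (add r):
            ○ open, literals {q=false, r=true}.
      branch 1.2 (add \lnot p):
        (p \lor r): β-rule — branch into p  //  r.
          branch 1.2.1 (add p):
            × closes — contains both p and \lnot p.
          branch 1.2.2 (add r):
            ○ open, literals {p=false, r=true}.
  branch 2 (add \lnot p):
    \lnot (q \land p): β-rule — branch into \lnot q  //  \lnot p.
      branch 2.1 (add \lnot q):
        ○ open, literals {p=false, q=false}.
      branch 2.2 (add \lnot p):
        ○ open, literals {p=false}.
1 branch closed, 5 open.
An open branch gives a countermodel: p=true, q=false (unmentioned atoms arbitrary); the premises hold there but the conclusion fails.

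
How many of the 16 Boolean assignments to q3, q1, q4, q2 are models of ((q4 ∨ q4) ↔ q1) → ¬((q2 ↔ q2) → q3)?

12

Initial set: {(((q4 ∨ q4) ↔ q1) → ¬((q2 ↔ q2) → q3))}.
(((q4 ∨ q4) ↔ q1) → ¬((q2 ↔ q2) → q3)): β-rule — branch into ¬((q4 ∨ q4) ↔ q1)  //  ¬((q2 ↔ q2) → q3).
  branch 1 (add ¬((q4 ∨ q4) ↔ q1)):
    ¬((q4 ∨ q4) ↔ q1): β-rule — branch into (q4 ∨ q4), ¬q1  //  ¬(q4 ∨ q4), q1.
      branch 1.1 (add (q4 ∨ q4), ¬q1):
        (q4 ∨ q4): β-rule — branch into q4  //  q4.
          branch 1.1.1 (add q4):
            ○ open, literals {q1=false, q4=true}.
          branch 1.1.2 (add q4):
            ○ open, literals {q1=false, q4=true}.
      branch 1.2 (add ¬(q4 ∨ q4), q1):
        ¬(q4 ∨ q4): α-rule — add ¬q4, ¬q4.
        ○ open, literals {q1=true, q4=false}.
  branch 2 (add ¬((q2 ↔ q2) → q3)):
    ¬((q2 ↔ q2) → q3): α-rule — add (q2 ↔ q2), ¬q3.
    (q2 ↔ q2): β-rule — branch into q2, q2  //  ¬q2, ¬q2.
      branch 2.1 (add q2, q2):
        ○ open, literals {q2=true, q3=false}.
      branch 2.2 (add ¬q2, ¬q2):
        ○ open, literals {q2=false, q3=false}.
0 branches closed, 5 open.
Each open branch fixes some atoms; the unmentioned ones are free. Counting distinct full assignments: branch {q1=false, q4=true} (q3, q2) contributes 4 new; branch {q1=false, q4=true} (q3, q2) contributes 0 new; branch {q1=true, q4=false} (q3, q2) contributes 4 new; branch {q2=true, q3=false} (q1, q4) contributes 2 new; branch {q2=false, q3=false} (q1, q4) contributes 2 new. Total: 12.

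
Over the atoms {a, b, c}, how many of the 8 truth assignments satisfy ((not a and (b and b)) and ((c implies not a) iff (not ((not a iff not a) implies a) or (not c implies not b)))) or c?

5

Initial set: {T (((not a and (b and b)) and ((c implies not a) iff (not ((not a iff not a) implies a) or (not c implies not b)))) or c)}.
T (((not a and (b and b)) and ((c implies not a) iff (not ((not a iff not a) implies a) or (not c implies not b)))) or c): β-rule — branch into T ((not a and (b and b)) and ((c implies not a) iff (not ((not a iff not a) implies a) or (not c implies not b))))  //  T c.
  branch 1 (add T ((not a and (b and b)) and ((c implies not a) iff (not ((not a iff not a) implies a) or (not c implies not b))))):
    T ((not a and (b and b)) and ((c implies not a) iff (not ((not a iff not a) implies a) or (not c implies not b)))): α-rule — add T (not a and (b and b)), T ((c implies not a) iff (not ((not a iff not a) implies a) or (not c implies not b))).
    T (not a and (b and b)): α-rule — add T not a, T (b and b).
    T (b and b): α-rule — add T b, T b.
    T ((c implies not a) iff (not ((not a iff not a) implies a) or (not c implies not b))): β-rule — branch into T (c implies not a), T (not ((not a iff not a) implies a) or (not c implies not b))  //  F (c implies not a), F (not ((not a iff not a) implies a) or (not c implies not b)).
      branch 1.1 (add T (c implies not a), T (not ((not a iff not a) implies a) or (not c implies not b))):
        T (c implies not a): β-rule — branch into F c  //  T not a.
          branch 1.1.1 (add F c):
            T (not ((not a iff not a) implies a) or (not c implies not b)): β-rule — branch into T not ((not a iff not a) implies a)  //  T (not c implies not b).
              branch 1.1.1.1 (add T not ((not a iff not a) implies a)):
                T not ((not a iff not a) implies a): α-rule — add T (not a iff not a), F a.
                T (not a iff not a): β-rule — branch into T not a, T not a  //  F not a, F not a.
                  branch 1.1.1.1.1 (add T not a, T not a):
                    ○ open, literals {a=false, b=true, c=false}.
                  branch 1.1.1.1.2 (add F not a, F not a):
                    × closes — contains both a and not a.
              branch 1.1.1.2 (add T (not c implies not b)):
                T (not c implies not b): β-rule — branch into F not c  //  T not b.
                  branch 1.1.1.2.1 (add F not c):
                    × closes — contains both c and not c.
                  branch 1.1.1.2.2 (add T not b):
                    × closes — contains both b and not b.
          branch 1.1.2 (add T not a):
            T (not ((not a iff not a) implies a) or (not c implies not b)): β-rule — branch into T not ((not a iff not a) implies a)  //  T (not c implies not b).
              branch 1.1.2.1 (add T not ((not a iff not a) implies a)):
                T not ((not a iff not a) implies a): α-rule — add T (not a iff not a), F a.
                T (not a iff not a): β-rule — branch into T not a, T not a  //  F not a, F not a.
                  branch 1.1.2.1.1 (add T not a, T not a):
                    ○ open, literals {a=false, b=true}.
                  branch 1.1.2.1.2 (add F not a, F not a):
                    × closes — contains both a and not a.
              branch 1.1.2.2 (add T (not c implies not b)):
                T (not c implies not b): β-rule — branch into F not c  //  T not b.
                  branch 1.1.2.2.1 (add F not c):
                    ○ open, literals {a=false, b=true, c=true}.
                  branch 1.1.2.2.2 (add T not b):
                    × closes — contains both b and not b.
      branch 1.2 (add F (c implies not a), F (not ((not a iff not a) implies a) or (not c implies not b))):
        F (c implies not a): α-rule — add T c, F not a.
        × closes — contains both a and not a.
  branch 2 (add T c):
    ○ open, literals {c=true}.
6 branches closed, 4 open.
Each open branch fixes some atoms; the unmentioned ones are free. Counting distinct full assignments: branch {a=false, b=true, c=false} (none free) contributes 1 new; branch {a=false, b=true} (c) contributes 1 new; branch {a=false, b=true, c=true} (none free) contributes 0 new; branch {c=true} (a, b) contributes 3 new. Total: 5.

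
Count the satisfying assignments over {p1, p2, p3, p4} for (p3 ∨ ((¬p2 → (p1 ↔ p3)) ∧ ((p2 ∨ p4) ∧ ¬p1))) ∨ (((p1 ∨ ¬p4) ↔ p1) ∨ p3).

Initial set: {((p3 ∨ ((¬p2 → (p1 ↔ p3)) ∧ ((p2 ∨ p4) ∧ ¬p1))) ∨ (((p1 ∨ ¬p4) ↔ p1) ∨ p3))}.
((p3 ∨ ((¬p2 → (p1 ↔ p3)) ∧ ((p2 ∨ p4) ∧ ¬p1))) ∨ (((p1 ∨ ¬p4) ↔ p1) ∨ p3)): β-rule — branch into (p3 ∨ ((¬p2 → (p1 ↔ p3)) ∧ ((p2 ∨ p4) ∧ ¬p1)))  //  (((p1 ∨ ¬p4) ↔ p1) ∨ p3).
  branch 1 (add (p3 ∨ ((¬p2 → (p1 ↔ p3)) ∧ ((p2 ∨ p4) ∧ ¬p1)))):
    (p3 ∨ ((¬p2 → (p1 ↔ p3)) ∧ ((p2 ∨ p4) ∧ ¬p1))): β-rule — branch into p3  //  ((¬p2 → (p1 ↔ p3)) ∧ ((p2 ∨ p4) ∧ ¬p1)).
      branch 1.1 (add p3):
        ○ open, literals {p3=true}.
      branch 1.2 (add ((¬p2 → (p1 ↔ p3)) ∧ ((p2 ∨ p4) ∧ ¬p1))):
        ((¬p2 → (p1 ↔ p3)) ∧ ((p2 ∨ p4) ∧ ¬p1)): α-rule — add (¬p2 → (p1 ↔ p3)), ((p2 ∨ p4) ∧ ¬p1).
        ((p2 ∨ p4) ∧ ¬p1): α-rule — add (p2 ∨ p4), ¬p1.
        (¬p2 → (p1 ↔ p3)): β-rule — branch into ¬¬p2  //  (p1 ↔ p3).
          branch 1.2.1 (add ¬¬p2):
            (p2 ∨ p4): β-rule — branch into p2  //  p4.
              branch 1.2.1.1 (add p2):
                ○ open, literals {p1=false, p2=true}.
              branch 1.2.1.2 (add p4):
                ○ open, literals {p1=false, p2=true, p4=true}.
          branch 1.2.2 (add (p1 ↔ p3)):
            (p2 ∨ p4): β-rule — branch into p2  //  p4.
              branch 1.2.2.1 (add p2):
                (p1 ↔ p3): β-rule — branch into p1, p3  //  ¬p1, ¬p3.
                  branch 1.2.2.1.1 (add p1, p3):
                    × closes — contains both p1 and ¬p1.
                  branch 1.2.2.1.2 (add ¬p1, ¬p3):
                    ○ open, literals {p1=false, p2=true, p3=false}.
              branch 1.2.2.2 (add p4):
                (p1 ↔ p3): β-rule — branch into p1, p3  //  ¬p1, ¬p3.
                  branch 1.2.2.2.1 (add p1, p3):
                    × closes — contains both p1 and ¬p1.
                  branch 1.2.2.2.2 (add ¬p1, ¬p3):
                    ○ open, literals {p1=false, p3=false, p4=true}.
  branch 2 (add (((p1 ∨ ¬p4) ↔ p1) ∨ p3)):
    (((p1 ∨ ¬p4) ↔ p1) ∨ p3): β-rule — branch into ((p1 ∨ ¬p4) ↔ p1)  //  p3.
      branch 2.1 (add ((p1 ∨ ¬p4) ↔ p1)):
        ((p1 ∨ ¬p4) ↔ p1): β-rule — branch into (p1 ∨ ¬p4), p1  //  ¬(p1 ∨ ¬p4), ¬p1.
          branch 2.1.1 (add (p1 ∨ ¬p4), p1):
            (p1 ∨ ¬p4): β-rule — branch into p1  //  ¬p4.
              branch 2.1.1.1 (add p1):
                ○ open, literals {p1=true}.
              branch 2.1.1.2 (add ¬p4):
                ○ open, literals {p1=true, p4=false}.
          branch 2.1.2 (add ¬(p1 ∨ ¬p4), ¬p1):
            ¬(p1 ∨ ¬p4): α-rule — add ¬p1, ¬¬p4.
            ○ open, literals {p1=false, p4=true}.
      branch 2.2 (add p3):
        ○ open, literals {p3=true}.
2 branches closed, 9 open.
Each open branch fixes some atoms; the unmentioned ones are free. Counting distinct full assignments: branch {p3=true} (p1, p2, p4) contributes 8 new; branch {p1=false, p2=true} (p3, p4) contributes 2 new; branch {p1=false, p2=true, p4=true} (p3) contributes 0 new; branch {p1=false, p2=true, p3=false} (p4) contributes 0 new; branch {p1=false, p3=false, p4=true} (p2) contributes 1 new; branch {p1=true} (p2, p3, p4) contributes 4 new; branch {p1=true, p4=false} (p2, p3) contributes 0 new; branch {p1=false, p4=true} (p2, p3) contributes 0 new; branch {p3=true} (p1, p2, p4) contributes 0 new. Total: 15.

15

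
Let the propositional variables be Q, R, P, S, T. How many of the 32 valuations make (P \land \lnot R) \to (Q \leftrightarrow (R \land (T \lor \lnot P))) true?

28

Initial set: {((P \land \lnot R) \to (Q \leftrightarrow (R \land (T \lor \lnot P))))}.
((P \land \lnot R) \to (Q \leftrightarrow (R \land (T \lor \lnot P)))): β-rule — branch into \lnot (P \land \lnot R)  //  (Q \leftrightarrow (R \land (T \lor \lnot P))).
  branch 1 (add \lnot (P \land \lnot R)):
    \lnot (P \land \lnot R): β-rule — branch into \lnot P  //  \lnot \lnot R.
      branch 1.1 (add \lnot P):
        ○ open, literals {P=0}.
      branch 1.2 (add \lnot \lnot R):
        ○ open, literals {R=1}.
  branch 2 (add (Q \leftrightarrow (R \land (T \lor \lnot P)))):
    (Q \leftrightarrow (R \land (T \lor \lnot P))): β-rule — branch into Q, (R \land (T \lor \lnot P))  //  \lnot Q, \lnot (R \land (T \lor \lnot P)).
      branch 2.1 (add Q, (R \land (T \lor \lnot P))):
        (R \land (T \lor \lnot P)): α-rule — add R, (T \lor \lnot P).
        (T \lor \lnot P): β-rule — branch into T  //  \lnot P.
          branch 2.1.1 (add T):
            ○ open, literals {Q=1, R=1, T=1}.
          branch 2.1.2 (add \lnot P):
            ○ open, literals {P=0, Q=1, R=1}.
      branch 2.2 (add \lnot Q, \lnot (R \land (T \lor \lnot P))):
        \lnot (R \land (T \lor \lnot P)): β-rule — branch into \lnot R  //  \lnot (T \lor \lnot P).
          branch 2.2.1 (add \lnot R):
            ○ open, literals {Q=0, R=0}.
          branch 2.2.2 (add \lnot (T \lor \lnot P)):
            \lnot (T \lor \lnot P): α-rule — add \lnot T, \lnot \lnot P.
            ○ open, literals {P=1, Q=0, T=0}.
0 branches closed, 6 open.
Each open branch fixes some atoms; the unmentioned ones are free. Counting distinct full assignments: branch {P=0} (Q, R, S, T) contributes 16 new; branch {R=1} (Q, P, S, T) contributes 8 new; branch {Q=1, R=1, T=1} (P, S) contributes 0 new; branch {P=0, Q=1, R=1} (S, T) contributes 0 new; branch {Q=0, R=0} (P, S, T) contributes 4 new; branch {P=1, Q=0, T=0} (R, S) contributes 0 new. Total: 28.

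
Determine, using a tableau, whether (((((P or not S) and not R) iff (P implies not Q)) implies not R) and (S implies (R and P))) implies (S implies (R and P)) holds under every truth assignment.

Assume the negation and expand:
Initial set: {F ((((((P or not S) and not R) iff (P implies not Q)) implies not R) and (S implies (R and P))) implies (S implies (R and P)))}.
F ((((((P or not S) and not R) iff (P implies not Q)) implies not R) and (S implies (R and P))) implies (S implies (R and P))): α-rule — add T (((((P or not S) and not R) iff (P implies not Q)) implies not R) and (S implies (R and P))), F (S implies (R and P)).
T (((((P or not S) and not R) iff (P implies not Q)) implies not R) and (S implies (R and P))): α-rule — add T ((((P or not S) and not R) iff (P implies not Q)) implies not R), T (S implies (R and P)).
F (S implies (R and P)): α-rule — add T S, F (R and P).
T ((((P or not S) and not R) iff (P implies not Q)) implies not R): β-rule — branch into F (((P or not S) and not R) iff (P implies not Q))  //  T not R.
  branch 1 (add F (((P or not S) and not R) iff (P implies not Q))):
    T (S implies (R and P)): β-rule — branch into F S  //  T (R and P).
      branch 1.1 (add F S):
        × closes — contains both S and not S.
      branch 1.2 (add T (R and P)):
        T (R and P): α-rule — add T R, T P.
        F (R and P): β-rule — branch into F R  //  F P.
          branch 1.2.1 (add F R):
            × closes — contains both R and not R.
          branch 1.2.2 (add F P):
            × closes — contains both P and not P.
  branch 2 (add T not R):
    T (S implies (R and P)): β-rule — branch into F S  //  T (R and P).
      branch 2.1 (add F S):
        × closes — contains both S and not S.
      branch 2.2 (add T (R and P)):
        T (R and P): α-rule — add T R, T P.
        × closes — contains both R and not R.
All 5 branches close.
Every branch closed, so the negation is unsatisfiable and the formula is valid.

Valid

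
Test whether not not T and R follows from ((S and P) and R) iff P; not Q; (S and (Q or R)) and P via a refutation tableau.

Initial set: {(((S and P) and R) iff P); not Q; ((S and (Q or R)) and P); not (not not T and R)}.
((S and (Q or R)) and P): α-rule — add (S and (Q or R)), P.
(S and (Q or R)): α-rule — add S, (Q or R).
(((S and P) and R) iff P): β-rule — branch into ((S and P) and R), P  //  not ((S and P) and R), not P.
  branch 1 (add ((S and P) and R), P):
    ((S and P) and R): α-rule — add (S and P), R.
    (S and P): α-rule — add S, P.
    not (not not T and R): β-rule — branch into not not not T  //  not R.
      branch 1.1 (add not not not T):
        not not not T: drop double negation, giving not T.
        (Q or R): β-rule — branch into Q  //  R.
          branch 1.1.1 (add Q):
            × closes — contains both Q and not Q.
          branch 1.1.2 (add R):
            ○ open, literals {P=T, Q=F, R=T, S=T, T=F}.
      branch 1.2 (add not R):
        × closes — contains both R and not R.
  branch 2 (add not ((S and P) and R), not P):
    × closes — contains both P and not P.
3 branches closed, 1 open.
An open branch gives a countermodel: P=T, Q=F, R=T, S=T, T=F (unmentioned atoms arbitrary); the premises hold there but the conclusion fails.

No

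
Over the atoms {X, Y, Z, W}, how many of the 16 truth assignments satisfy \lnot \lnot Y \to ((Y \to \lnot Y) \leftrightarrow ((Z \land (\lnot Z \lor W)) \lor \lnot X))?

Initial set: {(\lnot \lnot Y \to ((Y \to \lnot Y) \leftrightarrow ((Z \land (\lnot Z \lor W)) \lor \lnot X)))}.
(\lnot \lnot Y \to ((Y \to \lnot Y) \leftrightarrow ((Z \land (\lnot Z \lor W)) \lor \lnot X))): β-rule — branch into \lnot \lnot \lnot Y  //  ((Y \to \lnot Y) \leftrightarrow ((Z \land (\lnot Z \lor W)) \lor \lnot X)).
  branch 1 (add \lnot \lnot \lnot Y):
    \lnot \lnot \lnot Y: drop double negation, giving \lnot Y.
    ○ open, literals {Y=F}.
  branch 2 (add ((Y \to \lnot Y) \leftrightarrow ((Z \land (\lnot Z \lor W)) \lor \lnot X))):
    ((Y \to \lnot Y) \leftrightarrow ((Z \land (\lnot Z \lor W)) \lor \lnot X)): β-rule — branch into (Y \to \lnot Y), ((Z \land (\lnot Z \lor W)) \lor \lnot X)  //  \lnot (Y \to \lnot Y), \lnot ((Z \land (\lnot Z \lor W)) \lor \lnot X).
      branch 2.1 (add (Y \to \lnot Y), ((Z \land (\lnot Z \lor W)) \lor \lnot X)):
        (Y \to \lnot Y): β-rule — branch into \lnot Y  //  \lnot Y.
          branch 2.1.1 (add \lnot Y):
            ((Z \land (\lnot Z \lor W)) \lor \lnot X): β-rule — branch into (Z \land (\lnot Z \lor W))  //  \lnot X.
              branch 2.1.1.1 (add (Z \land (\lnot Z \lor W))):
                (Z \land (\lnot Z \lor W)): α-rule — add Z, (\lnot Z \lor W).
                (\lnot Z \lor W): β-rule — branch into \lnot Z  //  W.
                  branch 2.1.1.1.1 (add \lnot Z):
                    × closes — contains both Z and \lnot Z.
                  branch 2.1.1.1.2 (add W):
                    ○ open, literals {W=T, Y=F, Z=T}.
              branch 2.1.1.2 (add \lnot X):
                ○ open, literals {X=F, Y=F}.
          branch 2.1.2 (add \lnot Y):
            ((Z \land (\lnot Z \lor W)) \lor \lnot X): β-rule — branch into (Z \land (\lnot Z \lor W))  //  \lnot X.
              branch 2.1.2.1 (add (Z \land (\lnot Z \lor W))):
                (Z \land (\lnot Z \lor W)): α-rule — add Z, (\lnot Z \lor W).
                (\lnot Z \lor W): β-rule — branch into \lnot Z  //  W.
                  branch 2.1.2.1.1 (add \lnot Z):
                    × closes — contains both Z and \lnot Z.
                  branch 2.1.2.1.2 (add W):
                    ○ open, literals {W=T, Y=F, Z=T}.
              branch 2.1.2.2 (add \lnot X):
                ○ open, literals {X=F, Y=F}.
      branch 2.2 (add \lnot (Y \to \lnot Y), \lnot ((Z \land (\lnot Z \lor W)) \lor \lnot X)):
        \lnot (Y \to \lnot Y): α-rule — add Y, \lnot \lnot Y.
        \lnot ((Z \land (\lnot Z \lor W)) \lor \lnot X): α-rule — add \lnot (Z \land (\lnot Z \lor W)), \lnot \lnot X.
        \lnot (Z \land (\lnot Z \lor W)): β-rule — branch into \lnot Z  //  \lnot (\lnot Z \lor W).
          branch 2.2.1 (add \lnot Z):
            ○ open, literals {X=T, Y=T, Z=F}.
          branch 2.2.2 (add \lnot (\lnot Z \lor W)):
            \lnot (\lnot Z \lor W): α-rule — add \lnot \lnot Z, \lnot W.
            ○ open, literals {W=F, X=T, Y=T, Z=T}.
2 branches closed, 7 open.
Each open branch fixes some atoms; the unmentioned ones are free. Counting distinct full assignments: branch {Y=F} (X, Z, W) contributes 8 new; branch {W=T, Y=F, Z=T} (X) contributes 0 new; branch {X=F, Y=F} (Z, W) contributes 0 new; branch {W=T, Y=F, Z=T} (X) contributes 0 new; branch {X=F, Y=F} (Z, W) contributes 0 new; branch {X=T, Y=T, Z=F} (W) contributes 2 new; branch {W=F, X=T, Y=T, Z=T} (none free) contributes 1 new. Total: 11.

11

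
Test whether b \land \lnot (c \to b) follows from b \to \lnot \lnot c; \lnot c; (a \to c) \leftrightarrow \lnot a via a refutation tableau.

Initial set: {T (b \to \lnot \lnot c); T \lnot c; T ((a \to c) \leftrightarrow \lnot a); F (b \land \lnot (c \to b))}.
T (b \to \lnot \lnot c): β-rule — branch into F b  //  T \lnot \lnot c.
  branch 1 (add F b):
    T ((a \to c) \leftrightarrow \lnot a): β-rule — branch into T (a \to c), T \lnot a  //  F (a \to c), F \lnot a.
      branch 1.1 (add T (a \to c), T \lnot a):
        F (b \land \lnot (c \to b)): β-rule — branch into F b  //  F \lnot (c \to b).
          branch 1.1.1 (add F b):
            T (a \to c): β-rule — branch into F a  //  T c.
              branch 1.1.1.1 (add F a):
                ○ open, literals {a=0, b=0, c=0}.
              branch 1.1.1.2 (add T c):
                × closes — contains both c and \lnot c.
          branch 1.1.2 (add F \lnot (c \to b)):
            T (a \to c): β-rule — branch into F a  //  T c.
              branch 1.1.2.1 (add F a):
                F \lnot (c \to b): β-rule — branch into F c  //  T b.
                  branch 1.1.2.1.1 (add F c):
                    ○ open, literals {a=0, b=0, c=0}.
                  branch 1.1.2.1.2 (add T b):
                    × closes — contains both b and \lnot b.
              branch 1.1.2.2 (add T c):
                × closes — contains both c and \lnot c.
      branch 1.2 (add F (a \to c), F \lnot a):
        F (a \to c): α-rule — add T a, F c.
        F (b \land \lnot (c \to b)): β-rule — branch into F b  //  F \lnot (c \to b).
          branch 1.2.1 (add F b):
            ○ open, literals {a=1, b=0, c=0}.
          branch 1.2.2 (add F \lnot (c \to b)):
            F \lnot (c \to b): β-rule — branch into F c  //  T b.
              branch 1.2.2.1 (add F c):
                ○ open, literals {a=1, b=0, c=0}.
              branch 1.2.2.2 (add T b):
                × closes — contains both b and \lnot b.
  branch 2 (add T \lnot \lnot c):
    T \lnot \lnot c: drop double negation, giving T c.
    × closes — contains both c and \lnot c.
5 branches closed, 4 open.
An open branch gives a countermodel: a=0, b=0, c=0 (unmentioned atoms arbitrary); the premises hold there but the conclusion fails.

No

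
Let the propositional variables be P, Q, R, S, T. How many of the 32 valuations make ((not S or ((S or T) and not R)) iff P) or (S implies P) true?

28

Initial set: {(((not S or ((S or T) and not R)) iff P) or (S implies P))}.
(((not S or ((S or T) and not R)) iff P) or (S implies P)): β-rule — branch into ((not S or ((S or T) and not R)) iff P)  //  (S implies P).
  branch 1 (add ((not S or ((S or T) and not R)) iff P)):
    ((not S or ((S or T) and not R)) iff P): β-rule — branch into (not S or ((S or T) and not R)), P  //  not (not S or ((S or T) and not R)), not P.
      branch 1.1 (add (not S or ((S or T) and not R)), P):
        (not S or ((S or T) and not R)): β-rule — branch into not S  //  ((S or T) and not R).
          branch 1.1.1 (add not S):
            ○ open, literals {P=1, S=0}.
          branch 1.1.2 (add ((S or T) and not R)):
            ((S or T) and not R): α-rule — add (S or T), not R.
            (S or T): β-rule — branch into S  //  T.
              branch 1.1.2.1 (add S):
                ○ open, literals {P=1, R=0, S=1}.
              branch 1.1.2.2 (add T):
                ○ open, literals {P=1, R=0, T=1}.
      branch 1.2 (add not (not S or ((S or T) and not R)), not P):
        not (not S or ((S or T) and not R)): α-rule — add not not S, not ((S or T) and not R).
        not ((S or T) and not R): β-rule — branch into not (S or T)  //  not not R.
          branch 1.2.1 (add not (S or T)):
            not (S or T): α-rule — add not S, not T.
            × closes — contains both S and not S.
          branch 1.2.2 (add not not R):
            ○ open, literals {P=0, R=1, S=1}.
  branch 2 (add (S implies P)):
    (S implies P): β-rule — branch into not S  //  P.
      branch 2.1 (add not S):
        ○ open, literals {S=0}.
      branch 2.2 (add P):
        ○ open, literals {P=1}.
1 branch closed, 6 open.
Each open branch fixes some atoms; the unmentioned ones are free. Counting distinct full assignments: branch {P=1, S=0} (Q, R, T) contributes 8 new; branch {P=1, R=0, S=1} (Q, T) contributes 4 new; branch {P=1, R=0, T=1} (Q, S) contributes 0 new; branch {P=0, R=1, S=1} (Q, T) contributes 4 new; branch {S=0} (P, Q, R, T) contributes 8 new; branch {P=1} (Q, R, S, T) contributes 4 new. Total: 28.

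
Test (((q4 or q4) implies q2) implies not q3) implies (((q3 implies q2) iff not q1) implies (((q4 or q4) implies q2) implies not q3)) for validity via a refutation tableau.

Assume the negation and expand:
Initial set: {not ((((q4 or q4) implies q2) implies not q3) implies (((q3 implies q2) iff not q1) implies (((q4 or q4) implies q2) implies not q3)))}.
not ((((q4 or q4) implies q2) implies not q3) implies (((q3 implies q2) iff not q1) implies (((q4 or q4) implies q2) implies not q3))): α-rule — add (((q4 or q4) implies q2) implies not q3), not (((q3 implies q2) iff not q1) implies (((q4 or q4) implies q2) implies not q3)).
not (((q3 implies q2) iff not q1) implies (((q4 or q4) implies q2) implies not q3)): α-rule — add ((q3 implies q2) iff not q1), not (((q4 or q4) implies q2) implies not q3).
not (((q4 or q4) implies q2) implies not q3): α-rule — add ((q4 or q4) implies q2), not not q3.
(((q4 or q4) implies q2) implies not q3): β-rule — branch into not ((q4 or q4) implies q2)  //  not q3.
  branch 1 (add not ((q4 or q4) implies q2)):
    not ((q4 or q4) implies q2): α-rule — add (q4 or q4), not q2.
    ((q3 implies q2) iff not q1): β-rule — branch into (q3 implies q2), not q1  //  not (q3 implies q2), not not q1.
      branch 1.1 (add (q3 implies q2), not q1):
        ((q4 or q4) implies q2): β-rule — branch into not (q4 or q4)  //  q2.
          branch 1.1.1 (add not (q4 or q4)):
            not (q4 or q4): α-rule — add not q4, not q4.
            (q4 or q4): β-rule — branch into q4  //  q4.
              branch 1.1.1.1 (add q4):
                × closes — contains both q4 and not q4.
              branch 1.1.1.2 (add q4):
                × closes — contains both q4 and not q4.
          branch 1.1.2 (add q2):
            × closes — contains both q2 and not q2.
      branch 1.2 (add not (q3 implies q2), not not q1):
        not (q3 implies q2): α-rule — add q3, not q2.
        ((q4 or q4) implies q2): β-rule — branch into not (q4 or q4)  //  q2.
          branch 1.2.1 (add not (q4 or q4)):
            not (q4 or q4): α-rule — add not q4, not q4.
            (q4 or q4): β-rule — branch into q4  //  q4.
              branch 1.2.1.1 (add q4):
                × closes — contains both q4 and not q4.
              branch 1.2.1.2 (add q4):
                × closes — contains both q4 and not q4.
          branch 1.2.2 (add q2):
            × closes — contains both q2 and not q2.
  branch 2 (add not q3):
    × closes — contains both q3 and not q3.
All 7 branches close.
Every branch closed, so the negation is unsatisfiable and the formula is valid.

Valid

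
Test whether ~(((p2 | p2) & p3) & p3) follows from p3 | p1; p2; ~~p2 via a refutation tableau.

Initial set: {(p3 | p1); p2; ~~p2; ~~(((p2 | p2) & p3) & p3)}.
~~p2: drop double negation, giving p2.
~~(((p2 | p2) & p3) & p3): α-rule — add ((p2 | p2) & p3), p3.
((p2 | p2) & p3): α-rule — add (p2 | p2), p3.
(p3 | p1): β-rule — branch into p3  //  p1.
  branch 1 (add p3):
    (p2 | p2): β-rule — branch into p2  //  p2.
      branch 1.1 (add p2):
        ○ open, literals {p2=T, p3=T}.
      branch 1.2 (add p2):
        ○ open, literals {p2=T, p3=T}.
  branch 2 (add p1):
    (p2 | p2): β-rule — branch into p2  //  p2.
      branch 2.1 (add p2):
        ○ open, literals {p1=T, p2=T, p3=T}.
      branch 2.2 (add p2):
        ○ open, literals {p1=T, p2=T, p3=T}.
0 branches closed, 4 open.
An open branch gives a countermodel: p2=T, p3=T (unmentioned atoms arbitrary); the premises hold there but the conclusion fails.

No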